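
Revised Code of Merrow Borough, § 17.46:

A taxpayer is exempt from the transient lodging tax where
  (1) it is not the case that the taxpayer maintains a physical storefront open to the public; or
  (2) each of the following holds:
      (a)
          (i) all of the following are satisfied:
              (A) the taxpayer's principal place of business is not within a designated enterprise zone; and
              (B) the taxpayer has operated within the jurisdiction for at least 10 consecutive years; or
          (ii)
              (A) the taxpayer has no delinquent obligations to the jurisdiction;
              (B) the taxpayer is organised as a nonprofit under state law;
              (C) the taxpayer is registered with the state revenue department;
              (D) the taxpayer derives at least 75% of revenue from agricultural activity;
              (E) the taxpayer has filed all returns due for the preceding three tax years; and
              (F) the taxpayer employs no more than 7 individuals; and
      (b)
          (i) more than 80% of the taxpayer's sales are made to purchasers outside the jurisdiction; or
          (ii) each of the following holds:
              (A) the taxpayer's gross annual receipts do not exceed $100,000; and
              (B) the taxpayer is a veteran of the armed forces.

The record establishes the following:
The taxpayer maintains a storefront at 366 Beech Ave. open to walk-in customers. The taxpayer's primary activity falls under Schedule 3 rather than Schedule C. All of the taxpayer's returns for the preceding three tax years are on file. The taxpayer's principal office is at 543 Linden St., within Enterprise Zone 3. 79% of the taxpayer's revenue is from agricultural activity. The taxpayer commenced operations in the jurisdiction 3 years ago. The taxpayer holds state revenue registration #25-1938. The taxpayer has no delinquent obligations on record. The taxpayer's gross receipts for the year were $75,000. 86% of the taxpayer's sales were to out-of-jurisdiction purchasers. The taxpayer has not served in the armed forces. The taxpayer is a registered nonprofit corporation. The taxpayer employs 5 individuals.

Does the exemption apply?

Yes — exempt.

(1) not (has storefront) — fails.
(A) not (in enterprise zone) — not met.
(B) ≥ 10 yrs in jurisdiction — fails.
(i): F AND F → false.
(A) no delinquency — satisfied.
(B) nonprofit — holds.
(C) state-registered — met.
(D) ≥75% agricultural — met.
(E) returns current — holds.
(F) ≤ 7 employees — holds.
(ii) = T AND T AND T AND T AND T AND T = true.
(a) = F OR T = true.
(i) >80% out-of-jur. sales — satisfied.
(A) receipts ≤ $100,000 — met.
(B) veteran — not satisfied.
(ii) = T AND F = false.
(b): T OR F → true.
(2) = T AND T = true.
Overall: F OR T → true.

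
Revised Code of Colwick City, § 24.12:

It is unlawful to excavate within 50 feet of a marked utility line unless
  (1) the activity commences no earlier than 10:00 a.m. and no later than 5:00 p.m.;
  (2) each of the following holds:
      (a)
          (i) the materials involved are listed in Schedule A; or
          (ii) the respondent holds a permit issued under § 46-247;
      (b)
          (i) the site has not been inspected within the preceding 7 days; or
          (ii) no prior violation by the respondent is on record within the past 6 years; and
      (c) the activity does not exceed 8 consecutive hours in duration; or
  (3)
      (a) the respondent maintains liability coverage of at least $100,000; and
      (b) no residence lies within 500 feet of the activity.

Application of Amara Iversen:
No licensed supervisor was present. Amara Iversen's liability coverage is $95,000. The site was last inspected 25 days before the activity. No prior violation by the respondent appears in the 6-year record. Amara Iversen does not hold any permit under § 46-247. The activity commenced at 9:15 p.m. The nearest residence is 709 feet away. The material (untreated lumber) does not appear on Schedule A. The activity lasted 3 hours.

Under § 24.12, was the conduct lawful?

(1) start within hours — not met.
(i) Schedule A material — not met.
(ii) holds permit — not satisfied.
So (a) is not satisfied (F OR F).
(i) not (site inspected) — satisfied.
(ii) no prior violation — holds.
So (b) is satisfied (T OR T).
(c) ≤ 8 hrs duration — holds.
(2): F AND T AND T → false.
(a) coverage ≥ $100,000 — not met.
(b) no residence in 500 ft — met.
So (3) is not satisfied (F AND T).
Overall = F OR F OR F = false.

No — unlawful.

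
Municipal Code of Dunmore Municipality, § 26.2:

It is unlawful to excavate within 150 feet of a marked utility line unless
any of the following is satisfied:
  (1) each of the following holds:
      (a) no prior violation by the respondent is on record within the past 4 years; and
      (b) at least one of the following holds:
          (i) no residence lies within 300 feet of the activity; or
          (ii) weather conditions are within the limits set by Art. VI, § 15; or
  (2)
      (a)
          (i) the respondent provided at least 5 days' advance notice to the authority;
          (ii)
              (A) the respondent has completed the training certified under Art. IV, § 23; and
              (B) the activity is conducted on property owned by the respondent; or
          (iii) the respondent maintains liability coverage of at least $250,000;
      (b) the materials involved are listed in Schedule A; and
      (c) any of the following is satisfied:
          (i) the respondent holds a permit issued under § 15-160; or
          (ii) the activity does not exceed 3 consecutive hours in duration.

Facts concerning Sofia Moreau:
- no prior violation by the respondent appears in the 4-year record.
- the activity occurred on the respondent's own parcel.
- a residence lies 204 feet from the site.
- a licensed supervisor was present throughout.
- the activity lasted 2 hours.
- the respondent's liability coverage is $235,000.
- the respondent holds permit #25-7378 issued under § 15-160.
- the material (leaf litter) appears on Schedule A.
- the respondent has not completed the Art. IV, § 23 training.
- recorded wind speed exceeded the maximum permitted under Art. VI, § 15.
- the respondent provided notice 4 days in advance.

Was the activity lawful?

(a) no prior violation — met.
(i) no residence in 300 ft — fails.
(ii) weather ok — fails.
(b) = F OR F = false.
(1) = T AND F = false.
(i) ≥5 days' notice — not satisfied.
(A) training certified — not satisfied.
(B) own property — holds.
(ii) = F AND T = false.
(iii) coverage ≥ $250,000 — not met.
(a): F OR F OR F → false.
(b) Schedule A material — met.
(i) holds permit — satisfied.
(ii) ≤ 3 hrs duration — holds.
(c) = T OR T = true.
(2) = F AND T AND T = false.
So Overall is not satisfied (F OR F).

No — unlawful.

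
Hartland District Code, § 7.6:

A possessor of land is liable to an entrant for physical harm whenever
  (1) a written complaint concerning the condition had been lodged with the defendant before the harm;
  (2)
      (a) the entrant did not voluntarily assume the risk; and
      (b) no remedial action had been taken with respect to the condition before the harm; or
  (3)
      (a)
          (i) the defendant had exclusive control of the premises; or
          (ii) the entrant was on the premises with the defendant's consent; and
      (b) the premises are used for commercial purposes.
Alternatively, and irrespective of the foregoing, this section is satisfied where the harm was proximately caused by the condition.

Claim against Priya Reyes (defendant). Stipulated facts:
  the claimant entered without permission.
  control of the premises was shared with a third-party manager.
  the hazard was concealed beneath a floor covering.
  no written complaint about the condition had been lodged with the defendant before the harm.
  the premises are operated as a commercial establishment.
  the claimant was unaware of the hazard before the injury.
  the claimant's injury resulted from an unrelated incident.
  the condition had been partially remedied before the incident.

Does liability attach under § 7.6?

(1) complaint lodged — not satisfied.
(a) no assumed risk — satisfied.
(b) no remedial action — not satisfied.
So (2) is not satisfied (T AND F).
(i) exclusive control — not met.
(ii) consent to enter — not met.
(a): F OR F → false.
(b) commercial use — satisfied.
(3) = F AND T = false.
So Overall is not satisfied (F OR F OR F).
Exception (proximate cause) — not satisfied.
Result: main false OR exception false → false.

No — not liable.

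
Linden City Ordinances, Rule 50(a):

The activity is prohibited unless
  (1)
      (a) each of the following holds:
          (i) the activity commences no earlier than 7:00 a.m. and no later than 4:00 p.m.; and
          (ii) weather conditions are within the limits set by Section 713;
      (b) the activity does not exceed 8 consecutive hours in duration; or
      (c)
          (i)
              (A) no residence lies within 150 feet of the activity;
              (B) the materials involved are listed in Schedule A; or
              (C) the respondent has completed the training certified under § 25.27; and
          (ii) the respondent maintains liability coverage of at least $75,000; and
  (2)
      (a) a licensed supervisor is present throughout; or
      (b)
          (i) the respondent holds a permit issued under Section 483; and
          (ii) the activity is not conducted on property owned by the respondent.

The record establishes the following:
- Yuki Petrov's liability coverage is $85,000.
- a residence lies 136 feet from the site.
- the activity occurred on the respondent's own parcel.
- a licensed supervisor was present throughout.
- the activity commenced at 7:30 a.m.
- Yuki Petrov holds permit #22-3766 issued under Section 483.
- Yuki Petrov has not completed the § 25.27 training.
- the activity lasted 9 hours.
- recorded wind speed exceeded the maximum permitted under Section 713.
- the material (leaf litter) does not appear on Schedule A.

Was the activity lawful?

No — unlawful.

(i) start within hours — met.
(ii) weather ok — not met.
(a) = T AND F = false.
(b) ≤ 8 hrs duration — not met.
(A) no residence in 150 ft — not met.
(B) Schedule A material — not met.
(C) training certified — fails.
So (i) is not satisfied (F OR F OR F).
(ii) coverage ≥ $75,000 — satisfied.
(c) = F AND T = false.
So (1) is not satisfied (F OR F OR F).
(a) supervisor present — satisfied.
(i) holds permit — met.
(ii) not (own property) — not met.
So (b) is not satisfied (T AND F).
(2) = T OR F = true.
So Overall is not satisfied (F AND T).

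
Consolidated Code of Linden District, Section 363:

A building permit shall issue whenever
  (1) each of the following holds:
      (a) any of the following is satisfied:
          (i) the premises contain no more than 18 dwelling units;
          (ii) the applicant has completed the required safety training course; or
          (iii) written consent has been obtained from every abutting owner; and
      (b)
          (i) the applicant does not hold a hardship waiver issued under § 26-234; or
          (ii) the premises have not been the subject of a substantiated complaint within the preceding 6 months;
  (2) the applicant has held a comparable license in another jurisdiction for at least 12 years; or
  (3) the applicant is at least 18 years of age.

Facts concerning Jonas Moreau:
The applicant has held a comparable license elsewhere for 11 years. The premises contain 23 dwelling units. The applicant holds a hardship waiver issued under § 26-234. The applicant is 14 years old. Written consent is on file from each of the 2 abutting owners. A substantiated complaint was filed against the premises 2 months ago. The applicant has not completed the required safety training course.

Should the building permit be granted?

(i) ≤ 18 units — not satisfied.
(ii) safety training — fails.
(iii) all abutters consent — satisfied.
(a) = F OR F OR T = true.
(i) not (hardship waiver) — not satisfied.
(ii) no complaint in 6 mo. — not satisfied.
(b) = F OR F = false.
(1) = T AND F = false.
(2) prior license ≥ 12 yr — fails.
(3) age ≥ 18 — fails.
So Overall is not satisfied (F OR F OR F).

No — denied.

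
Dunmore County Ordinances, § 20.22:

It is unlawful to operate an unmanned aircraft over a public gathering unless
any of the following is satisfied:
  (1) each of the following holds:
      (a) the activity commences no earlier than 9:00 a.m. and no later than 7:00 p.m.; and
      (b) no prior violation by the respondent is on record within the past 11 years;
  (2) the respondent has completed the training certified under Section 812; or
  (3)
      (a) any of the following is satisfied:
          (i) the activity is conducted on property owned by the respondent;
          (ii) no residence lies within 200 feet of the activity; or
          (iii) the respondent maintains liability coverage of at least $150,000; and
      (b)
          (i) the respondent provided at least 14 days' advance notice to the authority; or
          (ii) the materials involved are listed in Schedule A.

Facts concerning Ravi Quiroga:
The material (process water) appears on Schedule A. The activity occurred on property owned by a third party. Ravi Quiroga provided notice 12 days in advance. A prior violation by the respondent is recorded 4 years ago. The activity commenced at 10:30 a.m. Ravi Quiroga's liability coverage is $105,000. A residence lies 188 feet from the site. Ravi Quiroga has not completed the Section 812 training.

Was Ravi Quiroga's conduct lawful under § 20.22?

(a) start within hours — holds.
(b) no prior violation — not satisfied.
So (1) is not satisfied (T AND F).
(2) training certified — fails.
(i) own property — not satisfied.
(ii) no residence in 200 ft — not met.
(iii) coverage ≥ $150,000 — fails.
So (a) is not satisfied (F OR F OR F).
(i) ≥14 days' notice — fails.
(ii) Schedule A material — met.
(b) = F OR T = true.
(3) = F AND T = false.
Overall = F OR F OR F = false.

No — unlawful.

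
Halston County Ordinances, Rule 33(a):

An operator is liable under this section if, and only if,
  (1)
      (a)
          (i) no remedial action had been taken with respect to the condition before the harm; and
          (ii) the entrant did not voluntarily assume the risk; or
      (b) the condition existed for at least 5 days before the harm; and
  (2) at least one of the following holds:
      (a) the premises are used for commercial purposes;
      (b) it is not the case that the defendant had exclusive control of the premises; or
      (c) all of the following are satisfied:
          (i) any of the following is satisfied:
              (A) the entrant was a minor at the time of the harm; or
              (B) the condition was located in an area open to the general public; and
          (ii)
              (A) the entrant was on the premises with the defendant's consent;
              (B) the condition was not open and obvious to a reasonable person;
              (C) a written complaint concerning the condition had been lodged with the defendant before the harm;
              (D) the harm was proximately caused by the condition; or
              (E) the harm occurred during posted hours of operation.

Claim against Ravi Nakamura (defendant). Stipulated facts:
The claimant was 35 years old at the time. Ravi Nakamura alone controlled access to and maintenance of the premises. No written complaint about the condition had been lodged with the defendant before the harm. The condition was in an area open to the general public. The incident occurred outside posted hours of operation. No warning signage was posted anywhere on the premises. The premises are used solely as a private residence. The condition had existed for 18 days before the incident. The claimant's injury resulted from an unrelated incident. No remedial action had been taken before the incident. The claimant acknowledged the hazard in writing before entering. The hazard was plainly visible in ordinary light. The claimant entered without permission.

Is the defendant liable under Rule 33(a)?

No — not liable.

(i) no remedial action — holds.
(ii) no assumed risk — not satisfied.
(a) = T AND F = false.
(b) condition ≥5 days old — met.
(1): F OR T → true.
(a) commercial use — not met.
(b) not (exclusive control) — not met.
(A) entrant a minor — not satisfied.
(B) public area — met.
(i) = F OR T = true.
(A) consent to enter — not met.
(B) not open/obvious — fails.
(C) complaint lodged — fails.
(D) proximate cause — not met.
(E) during posted hours — fails.
(ii) = F OR F OR F OR F OR F = false.
(c): T AND F → false.
(2) = F OR F OR F = false.
Overall = T AND F = false.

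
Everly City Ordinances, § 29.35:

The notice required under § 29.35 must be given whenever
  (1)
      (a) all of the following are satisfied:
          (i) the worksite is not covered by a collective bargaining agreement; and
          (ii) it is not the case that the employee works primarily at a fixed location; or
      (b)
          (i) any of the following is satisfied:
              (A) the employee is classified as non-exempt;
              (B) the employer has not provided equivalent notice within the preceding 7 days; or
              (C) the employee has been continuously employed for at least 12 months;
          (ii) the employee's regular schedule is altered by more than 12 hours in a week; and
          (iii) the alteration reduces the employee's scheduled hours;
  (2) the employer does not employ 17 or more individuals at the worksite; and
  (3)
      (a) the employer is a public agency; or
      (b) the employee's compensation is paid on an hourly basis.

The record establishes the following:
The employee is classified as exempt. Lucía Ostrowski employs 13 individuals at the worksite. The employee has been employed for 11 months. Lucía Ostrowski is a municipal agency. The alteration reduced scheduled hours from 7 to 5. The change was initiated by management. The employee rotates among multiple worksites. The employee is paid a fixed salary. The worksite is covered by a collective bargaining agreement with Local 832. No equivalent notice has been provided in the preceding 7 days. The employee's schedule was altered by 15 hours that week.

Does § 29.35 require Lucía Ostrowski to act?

(i) no CBA — not satisfied.
(ii) not (fixed location) — holds.
(a): F AND T → false.
(A) non-exempt — fails.
(B) no recent notice — met.
(C) tenure ≥ 12 mo. — fails.
So (i) is satisfied (F OR T OR F).
(ii) schedule shift > 12h — satisfied.
(iii) hours reduced — satisfied.
(b) = T AND T AND T = true.
(1): F OR T → true.
(2) not (≥ 17 at site) — satisfied.
(a) public agency — holds.
(b) hourly-paid — fails.
(3) = T OR F = true.
Overall = T AND T AND T = true.

Yes — required.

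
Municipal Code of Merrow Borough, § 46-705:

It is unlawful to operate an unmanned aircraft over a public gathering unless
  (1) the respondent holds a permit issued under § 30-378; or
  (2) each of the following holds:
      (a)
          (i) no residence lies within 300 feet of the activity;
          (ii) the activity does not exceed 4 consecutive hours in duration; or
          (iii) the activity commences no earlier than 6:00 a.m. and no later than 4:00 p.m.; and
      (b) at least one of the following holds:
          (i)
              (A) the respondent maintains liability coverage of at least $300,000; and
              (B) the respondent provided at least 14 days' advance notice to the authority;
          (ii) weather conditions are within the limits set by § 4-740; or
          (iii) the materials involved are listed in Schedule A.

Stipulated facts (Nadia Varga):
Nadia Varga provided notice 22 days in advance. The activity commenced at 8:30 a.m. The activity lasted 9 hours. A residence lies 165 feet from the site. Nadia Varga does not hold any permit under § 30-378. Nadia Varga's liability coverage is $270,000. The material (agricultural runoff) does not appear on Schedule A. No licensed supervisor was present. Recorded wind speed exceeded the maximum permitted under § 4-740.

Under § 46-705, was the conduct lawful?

(1) holds permit — not met.
(i) no residence in 300 ft — not satisfied.
(ii) ≤ 4 hrs duration — fails.
(iii) start within hours — met.
(a) = F OR F OR T = true.
(A) coverage ≥ $300,000 — not met.
(B) ≥14 days' notice — holds.
So (i) is not satisfied (F AND T).
(ii) weather ok — not satisfied.
(iii) Schedule A material — not satisfied.
(b) = F OR F OR F = false.
(2) = T AND F = false.
Overall = F OR F = false.

No — unlawful.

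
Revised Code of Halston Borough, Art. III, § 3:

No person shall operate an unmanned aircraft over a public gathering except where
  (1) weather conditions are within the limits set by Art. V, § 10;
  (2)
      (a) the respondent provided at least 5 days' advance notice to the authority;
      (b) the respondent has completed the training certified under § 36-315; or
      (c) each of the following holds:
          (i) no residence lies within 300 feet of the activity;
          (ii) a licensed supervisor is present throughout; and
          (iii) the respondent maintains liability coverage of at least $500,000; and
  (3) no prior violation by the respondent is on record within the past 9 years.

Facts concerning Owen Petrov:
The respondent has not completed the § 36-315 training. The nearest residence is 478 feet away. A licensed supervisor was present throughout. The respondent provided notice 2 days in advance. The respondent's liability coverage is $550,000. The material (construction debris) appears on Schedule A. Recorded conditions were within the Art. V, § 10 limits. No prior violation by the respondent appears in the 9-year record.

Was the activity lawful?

Yes — lawful.

(1) weather ok — met.
(a) ≥5 days' notice — not met.
(b) training certified — fails.
(i) no residence in 300 ft — met.
(ii) supervisor present — holds.
(iii) coverage ≥ $500,000 — holds.
(c): T AND T AND T → true.
So (2) is satisfied (F OR F OR T).
(3) no prior violation — satisfied.
So Overall is satisfied (T AND T AND T).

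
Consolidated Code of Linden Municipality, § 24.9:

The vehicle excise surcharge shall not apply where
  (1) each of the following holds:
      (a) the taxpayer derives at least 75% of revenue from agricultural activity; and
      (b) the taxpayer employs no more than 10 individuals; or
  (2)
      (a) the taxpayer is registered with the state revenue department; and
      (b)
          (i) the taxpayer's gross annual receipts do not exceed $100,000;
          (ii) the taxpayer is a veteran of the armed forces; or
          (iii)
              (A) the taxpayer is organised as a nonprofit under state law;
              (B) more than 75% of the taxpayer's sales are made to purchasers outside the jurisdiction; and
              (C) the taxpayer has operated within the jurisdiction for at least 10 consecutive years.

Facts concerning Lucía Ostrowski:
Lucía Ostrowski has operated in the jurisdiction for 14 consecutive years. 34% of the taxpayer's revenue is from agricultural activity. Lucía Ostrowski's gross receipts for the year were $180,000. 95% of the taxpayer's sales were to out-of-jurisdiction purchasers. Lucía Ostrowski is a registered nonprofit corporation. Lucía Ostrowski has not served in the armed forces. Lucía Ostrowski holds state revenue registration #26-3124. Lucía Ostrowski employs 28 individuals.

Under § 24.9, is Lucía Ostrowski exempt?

Yes — exempt.

(a) ≥75% agricultural — not satisfied.
(b) ≤ 10 employees — not satisfied.
So (1) is not satisfied (F AND F).
(a) state-registered — satisfied.
(i) receipts ≤ $100,000 — not met.
(ii) veteran — not satisfied.
(A) nonprofit — met.
(B) >75% out-of-jur. sales — satisfied.
(C) ≥ 10 yrs in jurisdiction — met.
So (iii) is satisfied (T AND T AND T).
(b) = F OR F OR T = true.
So (2) is satisfied (T AND T).
Overall = F OR T = true.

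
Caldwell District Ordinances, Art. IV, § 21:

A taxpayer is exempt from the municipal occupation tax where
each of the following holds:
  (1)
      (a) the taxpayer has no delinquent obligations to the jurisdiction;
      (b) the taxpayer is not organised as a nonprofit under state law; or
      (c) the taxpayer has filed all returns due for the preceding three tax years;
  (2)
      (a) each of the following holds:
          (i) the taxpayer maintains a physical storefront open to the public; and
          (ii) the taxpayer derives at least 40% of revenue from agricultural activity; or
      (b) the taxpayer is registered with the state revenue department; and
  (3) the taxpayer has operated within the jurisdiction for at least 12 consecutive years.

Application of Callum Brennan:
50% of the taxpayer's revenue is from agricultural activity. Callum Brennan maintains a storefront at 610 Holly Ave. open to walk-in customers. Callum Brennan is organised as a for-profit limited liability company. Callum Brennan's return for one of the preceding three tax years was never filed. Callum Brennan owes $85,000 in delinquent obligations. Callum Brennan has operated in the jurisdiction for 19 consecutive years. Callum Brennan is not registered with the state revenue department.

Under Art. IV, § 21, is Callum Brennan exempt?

(a) no delinquency — not met.
(b) not (nonprofit) — satisfied.
(c) returns current — fails.
(1) = F OR T OR F = true.
(i) has storefront — met.
(ii) ≥40% agricultural — met.
So (a) is satisfied (T AND T).
(b) state-registered — not met.
(2) = T OR F = true.
(3) ≥ 12 yrs in jurisdiction — holds.
So Overall is satisfied (T AND T AND T).

Yes — exempt.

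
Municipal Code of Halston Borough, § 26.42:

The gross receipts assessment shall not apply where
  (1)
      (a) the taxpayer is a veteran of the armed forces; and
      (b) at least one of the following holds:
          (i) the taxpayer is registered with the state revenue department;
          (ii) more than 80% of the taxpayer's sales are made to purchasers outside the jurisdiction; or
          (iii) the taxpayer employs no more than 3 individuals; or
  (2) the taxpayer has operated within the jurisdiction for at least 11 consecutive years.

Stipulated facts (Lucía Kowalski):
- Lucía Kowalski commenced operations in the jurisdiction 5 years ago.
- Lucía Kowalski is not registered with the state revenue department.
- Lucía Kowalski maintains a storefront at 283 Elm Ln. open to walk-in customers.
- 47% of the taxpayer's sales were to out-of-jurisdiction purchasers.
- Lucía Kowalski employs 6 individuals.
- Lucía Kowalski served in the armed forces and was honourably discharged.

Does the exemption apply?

(a) veteran — met.
(i) state-registered — not satisfied.
(ii) >80% out-of-jur. sales — fails.
(iii) ≤ 3 employees — fails.
(b) = F OR F OR F = false.
(1): T AND F → false.
(2) ≥ 11 yrs in jurisdiction — fails.
So Overall is not satisfied (F OR F).

No — not exempt.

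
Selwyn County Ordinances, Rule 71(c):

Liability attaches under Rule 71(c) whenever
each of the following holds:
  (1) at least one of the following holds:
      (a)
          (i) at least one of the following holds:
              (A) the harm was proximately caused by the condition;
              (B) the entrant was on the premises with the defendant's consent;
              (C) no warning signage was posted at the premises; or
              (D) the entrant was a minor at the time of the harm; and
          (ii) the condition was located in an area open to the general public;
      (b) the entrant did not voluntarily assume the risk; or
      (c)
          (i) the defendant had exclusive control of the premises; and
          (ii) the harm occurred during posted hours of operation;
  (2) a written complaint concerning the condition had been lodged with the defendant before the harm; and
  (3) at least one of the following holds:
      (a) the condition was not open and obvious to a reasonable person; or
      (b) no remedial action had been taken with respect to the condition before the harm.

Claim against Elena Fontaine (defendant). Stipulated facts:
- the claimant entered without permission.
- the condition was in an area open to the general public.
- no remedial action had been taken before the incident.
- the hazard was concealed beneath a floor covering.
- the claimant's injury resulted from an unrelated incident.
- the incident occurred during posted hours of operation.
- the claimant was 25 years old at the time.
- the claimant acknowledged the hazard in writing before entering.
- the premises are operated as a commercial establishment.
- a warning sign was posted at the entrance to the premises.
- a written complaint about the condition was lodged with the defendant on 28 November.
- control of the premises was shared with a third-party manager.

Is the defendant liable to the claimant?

No — not liable.

(A) proximate cause — not met.
(B) consent to enter — fails.
(C) no signage posted — not satisfied.
(D) entrant a minor — fails.
(i) = F OR F OR F OR F = false.
(ii) public area — satisfied.
So (a) is not satisfied (F AND T).
(b) no assumed risk — not met.
(i) exclusive control — fails.
(ii) during posted hours — met.
(c): F AND T → false.
(1) = F OR F OR F = false.
(2) complaint lodged — met.
(a) not open/obvious — holds.
(b) no remedial action — met.
So (3) is satisfied (T OR T).
Overall: F AND T AND T → false.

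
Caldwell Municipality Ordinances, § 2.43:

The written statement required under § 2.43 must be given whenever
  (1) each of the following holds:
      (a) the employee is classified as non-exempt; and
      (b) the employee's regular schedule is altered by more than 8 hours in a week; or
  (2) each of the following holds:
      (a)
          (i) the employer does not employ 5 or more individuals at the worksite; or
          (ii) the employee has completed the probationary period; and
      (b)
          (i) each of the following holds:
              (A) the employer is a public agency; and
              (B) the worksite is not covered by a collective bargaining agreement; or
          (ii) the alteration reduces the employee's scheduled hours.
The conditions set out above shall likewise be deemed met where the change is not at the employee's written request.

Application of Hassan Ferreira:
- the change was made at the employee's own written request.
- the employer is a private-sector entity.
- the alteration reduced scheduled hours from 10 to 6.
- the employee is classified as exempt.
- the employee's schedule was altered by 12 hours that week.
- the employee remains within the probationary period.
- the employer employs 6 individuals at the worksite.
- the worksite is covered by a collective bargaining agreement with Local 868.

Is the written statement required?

(a) non-exempt — not satisfied.
(b) schedule shift > 8h — met.
(1): F AND T → false.
(i) not (≥ 5 at site) — not met.
(ii) past probation — fails.
(a) = F OR F = false.
(A) public agency — not satisfied.
(B) no CBA — not met.
(i): F AND F → false.
(ii) hours reduced — satisfied.
So (b) is satisfied (F OR T).
So (2) is not satisfied (F AND T).
Overall = F OR F = false.
Exception (not employee-requested) — not satisfied.
Result: main false OR exception false → false.

No — not required.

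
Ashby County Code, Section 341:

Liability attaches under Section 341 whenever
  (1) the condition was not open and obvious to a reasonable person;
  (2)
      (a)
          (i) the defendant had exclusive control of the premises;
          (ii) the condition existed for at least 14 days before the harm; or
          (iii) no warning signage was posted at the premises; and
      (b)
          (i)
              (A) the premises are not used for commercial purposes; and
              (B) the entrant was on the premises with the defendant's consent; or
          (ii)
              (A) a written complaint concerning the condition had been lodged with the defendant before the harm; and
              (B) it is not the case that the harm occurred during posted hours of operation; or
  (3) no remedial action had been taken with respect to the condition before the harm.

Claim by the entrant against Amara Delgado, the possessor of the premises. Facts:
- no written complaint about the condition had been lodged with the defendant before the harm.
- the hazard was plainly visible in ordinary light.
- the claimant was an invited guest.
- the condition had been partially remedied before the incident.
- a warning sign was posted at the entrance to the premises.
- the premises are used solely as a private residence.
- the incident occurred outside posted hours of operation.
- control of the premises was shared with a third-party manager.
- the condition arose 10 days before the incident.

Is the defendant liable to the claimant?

(1) not open/obvious — not satisfied.
(i) exclusive control — fails.
(ii) condition ≥14 days old — not met.
(iii) no signage posted — fails.
(a) = F OR F OR F = false.
(A) not (commercial use) — holds.
(B) consent to enter — holds.
So (i) is satisfied (T AND T).
(A) complaint lodged — not satisfied.
(B) not (during posted hours) — met.
So (ii) is not satisfied (F AND T).
(b) = T OR F = true.
So (2) is not satisfied (F AND T).
(3) no remedial action — fails.
Overall: F OR F OR F → false.

No — not liable.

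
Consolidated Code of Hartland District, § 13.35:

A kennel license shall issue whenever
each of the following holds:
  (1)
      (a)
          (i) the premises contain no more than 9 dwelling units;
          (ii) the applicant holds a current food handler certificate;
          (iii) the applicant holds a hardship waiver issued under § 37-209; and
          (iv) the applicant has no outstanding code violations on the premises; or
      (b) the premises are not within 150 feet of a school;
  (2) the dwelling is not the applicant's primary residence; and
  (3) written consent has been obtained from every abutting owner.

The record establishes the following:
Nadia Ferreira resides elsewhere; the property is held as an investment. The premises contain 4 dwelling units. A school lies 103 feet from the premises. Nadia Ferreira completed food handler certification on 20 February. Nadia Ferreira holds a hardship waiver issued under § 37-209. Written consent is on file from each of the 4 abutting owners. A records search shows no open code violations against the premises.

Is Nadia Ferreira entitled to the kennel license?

Yes — granted.

(i) ≤ 9 units — satisfied.
(ii) food handler cert. — holds.
(iii) hardship waiver — met.
(iv) no code violations — holds.
(a): T AND T AND T AND T → true.
(b) ≥150 ft from school — fails.
So (1) is satisfied (T OR F).
(2) not (primary residence) — satisfied.
(3) all abutters consent — holds.
Overall: T AND T AND T → true.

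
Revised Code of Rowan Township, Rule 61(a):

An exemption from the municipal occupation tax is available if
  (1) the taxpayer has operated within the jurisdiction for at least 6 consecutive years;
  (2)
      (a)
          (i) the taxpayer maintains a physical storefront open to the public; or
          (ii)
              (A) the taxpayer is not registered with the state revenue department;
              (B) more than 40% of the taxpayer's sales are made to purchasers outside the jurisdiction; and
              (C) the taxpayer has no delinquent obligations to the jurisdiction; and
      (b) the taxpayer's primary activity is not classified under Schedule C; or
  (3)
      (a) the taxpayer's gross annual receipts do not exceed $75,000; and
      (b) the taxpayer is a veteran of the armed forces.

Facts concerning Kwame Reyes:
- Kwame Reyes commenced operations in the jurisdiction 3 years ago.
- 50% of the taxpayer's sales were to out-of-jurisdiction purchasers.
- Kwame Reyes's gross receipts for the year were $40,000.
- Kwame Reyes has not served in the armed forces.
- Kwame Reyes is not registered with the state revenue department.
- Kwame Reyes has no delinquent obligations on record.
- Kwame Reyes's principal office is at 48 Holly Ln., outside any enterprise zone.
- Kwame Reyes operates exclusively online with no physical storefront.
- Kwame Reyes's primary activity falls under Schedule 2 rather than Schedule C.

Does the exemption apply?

(1) ≥ 6 yrs in jurisdiction — not met.
(i) has storefront — fails.
(A) not (state-registered) — holds.
(B) >40% out-of-jur. sales — satisfied.
(C) no delinquency — met.
(ii): T AND T AND T → true.
(a) = F OR T = true.
(b) not (Schedule C activity) — satisfied.
So (2) is satisfied (T AND T).
(a) receipts ≤ $75,000 — holds.
(b) veteran — not satisfied.
(3) = T AND F = false.
So Overall is satisfied (F OR T OR F).

Yes — exempt.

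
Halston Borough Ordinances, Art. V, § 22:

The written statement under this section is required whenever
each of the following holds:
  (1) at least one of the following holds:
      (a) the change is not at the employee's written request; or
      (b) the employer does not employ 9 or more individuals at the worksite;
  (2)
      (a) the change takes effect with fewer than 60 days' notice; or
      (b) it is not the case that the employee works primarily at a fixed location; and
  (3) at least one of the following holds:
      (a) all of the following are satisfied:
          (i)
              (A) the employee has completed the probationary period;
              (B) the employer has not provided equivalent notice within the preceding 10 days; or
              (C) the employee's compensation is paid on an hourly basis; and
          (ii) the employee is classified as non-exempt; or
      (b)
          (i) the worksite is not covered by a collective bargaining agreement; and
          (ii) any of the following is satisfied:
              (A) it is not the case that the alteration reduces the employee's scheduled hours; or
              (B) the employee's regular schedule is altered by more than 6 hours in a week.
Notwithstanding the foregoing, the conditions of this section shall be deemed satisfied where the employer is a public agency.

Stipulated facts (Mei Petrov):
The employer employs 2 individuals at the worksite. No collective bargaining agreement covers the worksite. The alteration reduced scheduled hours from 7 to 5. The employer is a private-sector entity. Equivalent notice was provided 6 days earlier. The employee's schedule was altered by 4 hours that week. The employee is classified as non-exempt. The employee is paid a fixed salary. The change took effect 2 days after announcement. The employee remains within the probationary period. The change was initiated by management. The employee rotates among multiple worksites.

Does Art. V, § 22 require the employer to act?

No — not required.

(a) not employee-requested — met.
(b) not (≥ 9 at site) — met.
So (1) is satisfied (T OR T).
(a) < 60 days' notice — met.
(b) not (fixed location) — satisfied.
(2) = T OR T = true.
(A) past probation — not met.
(B) no recent notice — not satisfied.
(C) hourly-paid — fails.
So (i) is not satisfied (F OR F OR F).
(ii) non-exempt — holds.
(a): F AND T → false.
(i) no CBA — holds.
(A) not (hours reduced) — not satisfied.
(B) schedule shift > 6h — fails.
(ii): F OR F → false.
(b) = T AND F = false.
So (3) is not satisfied (F OR F).
So Overall is not satisfied (T AND T AND F).
Exception (public agency) — not satisfied.
Result: main false OR exception false → false.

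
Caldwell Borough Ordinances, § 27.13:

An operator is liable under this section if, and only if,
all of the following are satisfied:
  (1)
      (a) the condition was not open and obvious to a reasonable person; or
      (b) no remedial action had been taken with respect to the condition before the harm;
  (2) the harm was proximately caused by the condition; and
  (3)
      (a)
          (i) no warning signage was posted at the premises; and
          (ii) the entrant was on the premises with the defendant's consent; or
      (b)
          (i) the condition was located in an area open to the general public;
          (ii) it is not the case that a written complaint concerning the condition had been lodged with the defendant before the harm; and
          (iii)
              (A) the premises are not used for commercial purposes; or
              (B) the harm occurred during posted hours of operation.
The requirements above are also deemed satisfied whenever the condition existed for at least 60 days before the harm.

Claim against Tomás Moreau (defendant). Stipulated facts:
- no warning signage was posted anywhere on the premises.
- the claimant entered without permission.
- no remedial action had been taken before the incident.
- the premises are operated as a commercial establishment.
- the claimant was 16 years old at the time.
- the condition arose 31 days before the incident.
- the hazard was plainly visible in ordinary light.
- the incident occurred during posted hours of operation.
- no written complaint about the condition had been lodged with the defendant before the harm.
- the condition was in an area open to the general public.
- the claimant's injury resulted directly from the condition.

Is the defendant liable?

(a) not open/obvious — not satisfied.
(b) no remedial action — satisfied.
(1) = F OR T = true.
(2) proximate cause — satisfied.
(i) no signage posted — satisfied.
(ii) consent to enter — fails.
(a) = T AND F = false.
(i) public area — satisfied.
(ii) not (complaint lodged) — holds.
(A) not (commercial use) — not satisfied.
(B) during posted hours — met.
(iii): F OR T → true.
So (b) is satisfied (T AND T AND T).
So (3) is satisfied (F OR T).
Overall = T AND T AND T = true.
Exception (condition ≥60 days old) — not satisfied.
Result: main true OR exception false → true.

Yes — liable.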